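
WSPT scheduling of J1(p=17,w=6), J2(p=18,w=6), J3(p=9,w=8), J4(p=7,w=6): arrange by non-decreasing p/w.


WSPT (Smith's rule): sort by p/w ascending
  J3: p/w = 9/8 = 1.125
  J4: p/w = 7/6 = 1.167
  J1: p/w = 17/6 = 2.833
  J2: p/w = 18/6 = 3.000
Order: J3 → J4 → J1 → J2


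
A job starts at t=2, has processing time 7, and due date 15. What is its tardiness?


Completion = start + processing = 2 + 7 = 9
Tardiness = max(0, C - d) = max(0, 9 - 15)
= max(0, -6)
= 0


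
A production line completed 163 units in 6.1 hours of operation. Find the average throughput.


Throughput = units / time
= 163 / 6.1
= 26.7 units/hour


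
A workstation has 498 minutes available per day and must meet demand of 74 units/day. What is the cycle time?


Cycle time = available time / demand
= 498 / 74
= 6.73 min/unit


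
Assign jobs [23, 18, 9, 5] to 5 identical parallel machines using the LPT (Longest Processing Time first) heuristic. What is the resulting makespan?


Jobs (LPT sorted): [23, 18, 9, 5]
Machines: 5
  J=23 → Machine 1 (load: 0+23=23)
  J=18 → Machine 2 (load: 0+18=18)
  J=9 → Machine 3 (load: 0+9=9)
  J=5 → Machine 4 (load: 0+5=5)
Machine loads: [23, 18, 9, 5, 0]
Makespan = max = 23 time units


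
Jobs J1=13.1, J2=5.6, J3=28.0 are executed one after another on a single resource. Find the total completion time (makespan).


Sequential makespan: sum all processing times
= 13.1 + 5.6 + 28.0
= 46.7 time units


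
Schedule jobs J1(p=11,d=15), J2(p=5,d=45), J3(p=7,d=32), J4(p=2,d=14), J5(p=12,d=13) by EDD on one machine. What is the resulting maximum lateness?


EDD order: J5 → J4 → J1 → J3 → J2
Completion and lateness:
  J5: C=12, d=13, L=12-13=-1
  J4: C=14, d=14, L=14-14=0
  J1: C=25, d=15, L=25-15=10
  J3: C=32, d=32, L=32-32=0
  J2: C=37, d=45, L=37-45=-8
Lmax = max(-1, 0, 10, 0, -8)
= 10


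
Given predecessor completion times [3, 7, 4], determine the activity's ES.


ES = max of all predecessor completion times
Predecessors: [3, 7, 4]
ES = max(3, 7, 4)
= 7


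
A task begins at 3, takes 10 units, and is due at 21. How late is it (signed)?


Completion = 3 + 10 = 13
Lateness = C - d = 13 - 21
= -8


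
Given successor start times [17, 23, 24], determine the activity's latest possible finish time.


LF = min of all successor start times
Successors start at: [17, 23, 24]
LF = min(17, 23, 24)
= 17


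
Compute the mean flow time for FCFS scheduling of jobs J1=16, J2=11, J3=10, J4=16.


Completion times:
  J1: completes at 16
  J2: completes at 27
  J3: completes at 37
  J4: completes at 53
Sum = 133
Average = 133/4
= 33.25


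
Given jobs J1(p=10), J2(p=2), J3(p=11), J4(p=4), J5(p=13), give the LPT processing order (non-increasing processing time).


LPT: sort by longest processing time first
  J5: p=13
  J3: p=11
  J1: p=10
  J4: p=4
  J2: p=2
Order: J5 → J3 → J1 → J4 → J2


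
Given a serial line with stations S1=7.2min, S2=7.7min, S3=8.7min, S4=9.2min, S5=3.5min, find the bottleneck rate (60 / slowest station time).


Bottleneck = longest station time
Station times: [7.2, 7.7, 8.7, 9.2, 3.5]
Max = 9.2 min
Rate = 60 / 9.2
= 6.52 units/hour (bottleneck: 9.2min)


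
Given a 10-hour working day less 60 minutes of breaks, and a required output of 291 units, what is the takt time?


Available = 10×60 - 60 = 540 min
Takt time = 540 / 291
= 1.86 min/unit


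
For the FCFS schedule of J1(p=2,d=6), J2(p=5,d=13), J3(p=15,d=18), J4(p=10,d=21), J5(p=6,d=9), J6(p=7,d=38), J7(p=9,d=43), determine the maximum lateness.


Lateness per job (L = C - d):
  J1: C=2, d=6, L=-4
  J2: C=7, d=13, L=-6
  J3: C=22, d=18, L=4
  J4: C=32, d=21, L=11
  J5: C=38, d=9, L=29
  J6: C=45, d=38, L=7
  J7: C=54, d=43, L=11
Lmax = max(-4, -6, 4, 11, 29, 7, 11)
= 29


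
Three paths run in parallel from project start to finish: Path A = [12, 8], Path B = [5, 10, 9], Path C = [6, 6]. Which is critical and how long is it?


Path A: 12 + 8 = 20
Path B: 5 + 10 + 9 = 24
Path C: 6 + 6 = 12
Critical path = longest = max(20, 24, 12)
= 24 (Path B)


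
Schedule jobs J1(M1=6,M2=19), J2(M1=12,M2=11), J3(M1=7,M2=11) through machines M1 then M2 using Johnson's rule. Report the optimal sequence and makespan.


Johnson's rule:
Group 1 (M1≤M2, sort by M1): ['J1', 'J3']
Group 2 (M1>M2, sort desc M2): ['J2']
Sequence: J1 → J3 → J2
Makespan calculation:
  J1: M1 done=6, M2 done=25
  J3: M1 done=13, M2 done=36
  J2: M1 done=25, M2 done=47
= Sequence: J1 → J3 → J2, Makespan: 47


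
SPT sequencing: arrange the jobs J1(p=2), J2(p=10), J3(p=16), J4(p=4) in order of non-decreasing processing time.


SPT: sort by shortest processing time
  J1: p=2
  J4: p=4
  J2: p=10
  J3: p=16
Order: J1 → J4 → J2 → J3


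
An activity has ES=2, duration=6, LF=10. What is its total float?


EF = ES + duration = 2 + 6 = 8
LS = LF - duration = 10 - 6 = 4
Total Float = LF - EF = 10 - 8
(or LS - ES = 4 - 2)
= 2


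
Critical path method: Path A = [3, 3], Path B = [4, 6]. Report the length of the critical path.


Path A: 3 + 3 = 6
Path B: 4 + 6 = 10
Critical path = longest = max(6, 10)
= 10 (Path B)


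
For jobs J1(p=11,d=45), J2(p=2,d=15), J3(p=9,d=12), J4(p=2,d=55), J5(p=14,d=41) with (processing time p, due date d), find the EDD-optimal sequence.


EDD: sort by earliest due date
  J3: d=12, p=9
  J2: d=15, p=2
  J5: d=41, p=14
  J1: d=45, p=11
  J4: d=55, p=2
Order: J3 → J2 → J5 → J1 → J4


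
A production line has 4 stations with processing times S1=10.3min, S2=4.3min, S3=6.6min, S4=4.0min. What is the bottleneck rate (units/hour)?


Bottleneck = longest station time
Station times: [10.3, 4.3, 6.6, 4.0]
Max = 10.3 min
Rate = 60 / 10.3
= 5.83 units/hour (bottleneck: 10.3min)


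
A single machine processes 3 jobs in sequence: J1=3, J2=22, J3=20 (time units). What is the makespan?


Sequential makespan: sum all processing times
= 3 + 22 + 20
= 45 time units


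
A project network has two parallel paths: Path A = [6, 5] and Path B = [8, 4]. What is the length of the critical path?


Path A: 6 + 5 = 11
Path B: 8 + 4 = 12
Critical path = longest = max(11, 12)
= 12 (Path B)


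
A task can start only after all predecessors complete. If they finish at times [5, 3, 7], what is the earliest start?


ES = max of all predecessor completion times
Predecessors: [5, 3, 7]
ES = max(5, 3, 7)
= 7


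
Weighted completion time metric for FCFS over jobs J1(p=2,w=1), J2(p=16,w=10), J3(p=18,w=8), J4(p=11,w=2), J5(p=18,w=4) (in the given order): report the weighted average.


Completion times:
  J1: C=2, w×C=1×2=2
  J2: C=18, w×C=10×18=180
  J3: C=36, w×C=8×36=288
  J4: C=47, w×C=2×47=94
  J5: C=65, w×C=4×65=260
Sum w×C = 824
Sum w = 25
Weighted avg = 824/25
= 32.96


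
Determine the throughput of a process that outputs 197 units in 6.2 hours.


Throughput = units / time
= 197 / 6.2
= 31.8 units/hour


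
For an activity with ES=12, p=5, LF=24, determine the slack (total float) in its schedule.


EF = ES + duration = 12 + 5 = 17
LS = LF - duration = 24 - 5 = 19
Total Float = LF - EF = 24 - 17
(or LS - ES = 19 - 12)
= 7


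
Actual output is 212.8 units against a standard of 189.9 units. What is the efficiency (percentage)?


Efficiency = (actual / standard) × 100
= (212.8 / 189.9) × 100
= 112.1%


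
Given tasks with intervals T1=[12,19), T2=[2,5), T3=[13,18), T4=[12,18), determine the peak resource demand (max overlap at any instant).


Check each time point for overlaps:
  t=13: 3 tasks active (T1, T3, T4)
Max concurrent = 3


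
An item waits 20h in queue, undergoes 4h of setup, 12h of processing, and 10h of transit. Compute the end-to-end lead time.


Lead time = queue + setup + processing + transit
= 20 + 4 + 12 + 10
= 46 hours


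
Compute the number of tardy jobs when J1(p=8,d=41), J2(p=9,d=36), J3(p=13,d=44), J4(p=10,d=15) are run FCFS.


Completion vs due date:
  J1: C=8, d=41 → on time
  J2: C=17, d=36 → on time
  J3: C=30, d=44 → on time
  J4: C=40, d=15 → TARDY
Tardy jobs: J4
Count = 1


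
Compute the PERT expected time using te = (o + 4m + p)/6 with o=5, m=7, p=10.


te = (o + 4m + p) / 6
= (5 + 4×7 + 10) / 6
= (5 + 28 + 10) / 6
= 43 / 6
= 7.17


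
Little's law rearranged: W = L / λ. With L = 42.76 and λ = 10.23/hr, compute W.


Little's law: L = λW → W = L / λ
= 42.76 / 10.23
= 4.18 hours


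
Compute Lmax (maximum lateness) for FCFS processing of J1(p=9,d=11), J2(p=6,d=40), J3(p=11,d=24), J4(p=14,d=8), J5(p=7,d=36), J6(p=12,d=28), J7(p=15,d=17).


Lateness per job (L = C - d):
  J1: C=9, d=11, L=-2
  J2: C=15, d=40, L=-25
  J3: C=26, d=24, L=2
  J4: C=40, d=8, L=32
  J5: C=47, d=36, L=11
  J6: C=59, d=28, L=31
  J7: C=74, d=17, L=57
Lmax = max(-2, -25, 2, 32, 11, 31, 57)
= 57


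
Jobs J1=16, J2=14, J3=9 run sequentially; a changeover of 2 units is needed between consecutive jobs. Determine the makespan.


Makespan = Σ processing + (n-1) × setup
= (16 + 14 + 9) + (3-1)×2
= 39 + 4
= 43 time units


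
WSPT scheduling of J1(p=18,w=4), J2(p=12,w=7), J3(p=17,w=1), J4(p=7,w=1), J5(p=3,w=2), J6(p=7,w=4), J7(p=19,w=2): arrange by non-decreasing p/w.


WSPT (Smith's rule): sort by p/w ascending
  J5: p/w = 3/2 = 1.500
  J2: p/w = 12/7 = 1.714
  J6: p/w = 7/4 = 1.750
  J1: p/w = 18/4 = 4.500
  J4: p/w = 7/1 = 7.000
  J7: p/w = 19/2 = 9.500
  J3: p/w = 17/1 = 17.000
Order: J5 → J2 → J6 → J1 → J4 → J7 → J3


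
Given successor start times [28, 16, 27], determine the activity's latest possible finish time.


LF = min of all successor start times
Successors start at: [28, 16, 27]
LF = min(28, 16, 27)
= 16


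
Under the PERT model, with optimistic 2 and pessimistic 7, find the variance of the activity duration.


σ² = ((p - o) / 6)² = (p - o)² / 36
= (7 - 2)² / 36
= 5² / 36
= 25 / 36
= 0.6944


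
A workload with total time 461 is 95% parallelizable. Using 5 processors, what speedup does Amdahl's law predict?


Amdahl's law: T_p = T × ((1-p) + p/N)
= 461 × ((1-0.95) + 0.95/5)
= 461 × (0.05 + 0.1900)
= 461 × 0.2400
= 110.64
Speedup = 461/110.64
= 4.17×


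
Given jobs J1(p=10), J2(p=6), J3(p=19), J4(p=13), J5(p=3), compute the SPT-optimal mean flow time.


SPT order: J5 → J2 → J1 → J4 → J3
Completion times:
  J5: C=3
  J2: C=9
  J1: C=19
  J4: C=32
  J3: C=51
Sum = 114, n = 5
Mean flow = 114/5
= 22.80


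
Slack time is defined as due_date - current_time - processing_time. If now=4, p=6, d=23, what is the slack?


Slack = due - current_time - processing
= 23 - 4 - 6
= 13


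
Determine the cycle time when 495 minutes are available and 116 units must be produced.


Cycle time = available time / demand
= 495 / 116
= 4.27 min/unit


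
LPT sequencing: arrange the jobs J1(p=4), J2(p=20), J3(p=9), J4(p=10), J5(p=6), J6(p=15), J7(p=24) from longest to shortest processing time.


LPT: sort by longest processing time first
  J7: p=24
  J2: p=20
  J6: p=15
  J4: p=10
  J3: p=9
  J5: p=6
  J1: p=4
Order: J7 → J2 → J6 → J4 → J3 → J5 → J1


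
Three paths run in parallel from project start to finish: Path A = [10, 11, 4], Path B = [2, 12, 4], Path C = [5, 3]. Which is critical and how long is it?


Path A: 10 + 11 + 4 = 25
Path B: 2 + 12 + 4 = 18
Path C: 5 + 3 = 8
Critical path = longest = max(25, 18, 8)
= 25 (Path A)


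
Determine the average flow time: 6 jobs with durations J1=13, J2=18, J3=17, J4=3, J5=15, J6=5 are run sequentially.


Completion times:
  J1: completes at 13
  J2: completes at 31
  J3: completes at 48
  J4: completes at 51
  J5: completes at 66
  J6: completes at 71
Sum = 280
Average = 280/6
= 46.67


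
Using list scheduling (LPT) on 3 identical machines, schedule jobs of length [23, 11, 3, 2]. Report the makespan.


Jobs (LPT sorted): [23, 11, 3, 2]
Machines: 3
  J=23 → Machine 1 (load: 0+23=23)
  J=11 → Machine 2 (load: 0+11=11)
  J=3 → Machine 3 (load: 0+3=3)
  J=2 → Machine 3 (load: 3+2=5)
Machine loads: [23, 11, 5]
Makespan = max = 23 time units


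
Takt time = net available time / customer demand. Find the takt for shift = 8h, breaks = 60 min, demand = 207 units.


Available = 8×60 - 60 = 420 min
Takt time = 420 / 207
= 2.03 min/unit


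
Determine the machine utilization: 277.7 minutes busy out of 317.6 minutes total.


Utilization = busy / total × 100
= 277.7 / 317.6 × 100
= 87.4%


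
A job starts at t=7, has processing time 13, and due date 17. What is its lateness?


Completion = 7 + 13 = 20
Lateness = C - d = 20 - 17
= 3


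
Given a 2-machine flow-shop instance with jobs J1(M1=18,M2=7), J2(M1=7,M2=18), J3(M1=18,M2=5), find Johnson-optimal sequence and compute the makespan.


Johnson's rule:
Group 1 (M1≤M2, sort by M1): ['J2']
Group 2 (M1>M2, sort desc M2): ['J1', 'J3']
Sequence: J2 → J1 → J3
Makespan calculation:
  J2: M1 done=7, M2 done=25
  J1: M1 done=25, M2 done=32
  J3: M1 done=43, M2 done=48
= Sequence: J2 → J1 → J3, Makespan: 48


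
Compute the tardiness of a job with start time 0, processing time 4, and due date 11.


Completion = start + processing = 0 + 4 = 4
Tardiness = max(0, C - d) = max(0, 4 - 11)
= max(0, -7)
= 0


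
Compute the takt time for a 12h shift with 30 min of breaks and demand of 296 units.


Available = 12×60 - 30 = 690 min
Takt time = 690 / 296
= 2.33 min/unit


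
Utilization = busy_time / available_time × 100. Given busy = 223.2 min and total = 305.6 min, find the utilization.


Utilization = busy / total × 100
= 223.2 / 305.6 × 100
= 73.0%


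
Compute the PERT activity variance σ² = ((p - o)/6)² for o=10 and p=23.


σ² = ((p - o) / 6)² = (p - o)² / 36
= (23 - 10)² / 36
= 13² / 36
= 169 / 36
= 4.6944


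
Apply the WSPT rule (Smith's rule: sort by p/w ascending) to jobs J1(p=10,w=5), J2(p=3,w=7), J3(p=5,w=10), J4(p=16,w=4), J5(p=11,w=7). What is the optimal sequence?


WSPT (Smith's rule): sort by p/w ascending
  J2: p/w = 3/7 = 0.429
  J3: p/w = 5/10 = 0.500
  J5: p/w = 11/7 = 1.571
  J1: p/w = 10/5 = 2.000
  J4: p/w = 16/4 = 4.000
Order: J2 → J3 → J5 → J1 → J4


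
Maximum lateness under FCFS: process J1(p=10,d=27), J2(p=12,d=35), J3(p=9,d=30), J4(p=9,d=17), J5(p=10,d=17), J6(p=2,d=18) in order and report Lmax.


Lateness per job (L = C - d):
  J1: C=10, d=27, L=-17
  J2: C=22, d=35, L=-13
  J3: C=31, d=30, L=1
  J4: C=40, d=17, L=23
  J5: C=50, d=17, L=33
  J6: C=52, d=18, L=34
Lmax = max(-17, -13, 1, 23, 33, 34)
= 34


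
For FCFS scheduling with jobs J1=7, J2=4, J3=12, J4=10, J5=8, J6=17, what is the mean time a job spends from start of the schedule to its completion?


Completion times:
  J1: completes at 7
  J2: completes at 11
  J3: completes at 23
  J4: completes at 33
  J5: completes at 41
  J6: completes at 58
Sum = 173
Average = 173/6
= 28.83


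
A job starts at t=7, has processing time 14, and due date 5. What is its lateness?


Completion = 7 + 14 = 21
Lateness = C - d = 21 - 5
= 16


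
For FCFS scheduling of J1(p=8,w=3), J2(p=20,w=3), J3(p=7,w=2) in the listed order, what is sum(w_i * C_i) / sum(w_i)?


Completion times:
  J1: C=8, w×C=3×8=24
  J2: C=28, w×C=3×28=84
  J3: C=35, w×C=2×35=70
Sum w×C = 178
Sum w = 8
Weighted avg = 178/8
= 22.25


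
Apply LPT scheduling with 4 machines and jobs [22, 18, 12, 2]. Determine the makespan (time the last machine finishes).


Jobs (LPT sorted): [22, 18, 12, 2]
Machines: 4
  J=22 → Machine 1 (load: 0+22=22)
  J=18 → Machine 2 (load: 0+18=18)
  J=12 → Machine 3 (load: 0+12=12)
  J=2 → Machine 4 (load: 0+2=2)
Machine loads: [22, 18, 12, 2]
Makespan = max = 22 time units


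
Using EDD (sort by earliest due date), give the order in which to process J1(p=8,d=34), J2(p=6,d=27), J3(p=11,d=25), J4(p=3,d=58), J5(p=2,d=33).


EDD: sort by earliest due date
  J3: d=25, p=11
  J2: d=27, p=6
  J5: d=33, p=2
  J1: d=34, p=8
  J4: d=58, p=3
Order: J3 → J2 → J5 → J1 → J4


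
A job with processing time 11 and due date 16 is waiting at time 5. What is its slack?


Slack = due - current_time - processing
= 16 - 5 - 11
= 0


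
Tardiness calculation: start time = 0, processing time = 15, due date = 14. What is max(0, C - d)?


Completion = start + processing = 0 + 15 = 15
Tardiness = max(0, C - d) = max(0, 15 - 14)
= max(0, 1)
= 1


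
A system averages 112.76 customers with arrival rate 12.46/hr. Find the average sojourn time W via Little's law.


Little's law: L = λW → W = L / λ
= 112.76 / 12.46
= 9.05 hours


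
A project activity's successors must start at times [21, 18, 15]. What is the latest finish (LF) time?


LF = min of all successor start times
Successors start at: [21, 18, 15]
LF = min(21, 18, 15)
= 15


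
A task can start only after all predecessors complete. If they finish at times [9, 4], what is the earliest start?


ES = max of all predecessor completion times
Predecessors: [9, 4]
ES = max(9, 4)
= 9


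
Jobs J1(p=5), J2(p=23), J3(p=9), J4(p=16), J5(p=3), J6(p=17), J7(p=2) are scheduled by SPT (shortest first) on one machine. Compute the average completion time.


SPT order: J7 → J5 → J1 → J3 → J4 → J6 → J2
Completion times:
  J7: C=2
  J5: C=5
  J1: C=10
  J3: C=19
  J4: C=35
  J6: C=52
  J2: C=75
Sum = 198, n = 7
Mean flow = 198/7
= 28.29


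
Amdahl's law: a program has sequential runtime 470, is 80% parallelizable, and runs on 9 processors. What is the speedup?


Amdahl's law: T_p = T × ((1-p) + p/N)
= 470 × ((1-0.8) + 0.8/9)
= 470 × (0.20 + 0.0889)
= 470 × 0.2889
= 135.78
Speedup = 470/135.78
= 3.46×


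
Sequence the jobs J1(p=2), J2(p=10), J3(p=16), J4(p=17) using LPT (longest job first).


LPT: sort by longest processing time first
  J4: p=17
  J3: p=16
  J2: p=10
  J1: p=2
Order: J4 → J3 → J2 → J1


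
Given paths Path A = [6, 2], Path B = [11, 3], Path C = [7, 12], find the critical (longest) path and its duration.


Path A: 6 + 2 = 8
Path B: 11 + 3 = 14
Path C: 7 + 12 = 19
Critical path = longest = max(8, 14, 19)
= 19 (Path C)


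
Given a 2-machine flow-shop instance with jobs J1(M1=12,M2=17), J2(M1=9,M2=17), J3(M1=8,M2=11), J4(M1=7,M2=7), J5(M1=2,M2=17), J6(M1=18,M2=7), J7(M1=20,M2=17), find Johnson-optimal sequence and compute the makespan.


Johnson's rule:
Group 1 (M1≤M2, sort by M1): ['J5', 'J4', 'J3', 'J2', 'J1']
Group 2 (M1>M2, sort desc M2): ['J7', 'J6']
Sequence: J5 → J4 → J3 → J2 → J1 → J7 → J6
Makespan calculation:
  J5: M1 done=2, M2 done=19
  J4: M1 done=9, M2 done=26
  J3: M1 done=17, M2 done=37
  J2: M1 done=26, M2 done=54
  J1: M1 done=38, M2 done=71
  J7: M1 done=58, M2 done=88
  J6: M1 done=76, M2 done=95
= Sequence: J5 → J4 → J3 → J2 → J1 → J7 → J6, Makespan: 95


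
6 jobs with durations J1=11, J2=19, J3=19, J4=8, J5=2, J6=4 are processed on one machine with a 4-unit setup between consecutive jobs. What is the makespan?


Makespan = Σ processing + (n-1) × setup
= (11 + 19 + 19 + 8 + 2 + 4) + (6-1)×4
= 63 + 20
= 83 time units


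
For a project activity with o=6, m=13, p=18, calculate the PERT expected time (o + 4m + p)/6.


te = (o + 4m + p) / 6
= (6 + 4×13 + 18) / 6
= (6 + 52 + 18) / 6
= 76 / 6
= 12.67


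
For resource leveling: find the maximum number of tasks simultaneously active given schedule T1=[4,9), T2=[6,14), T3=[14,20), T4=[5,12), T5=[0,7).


Check each time point for overlaps:
  t=6: 4 tasks active (T1, T2, T4, T5)
Max concurrent = 4


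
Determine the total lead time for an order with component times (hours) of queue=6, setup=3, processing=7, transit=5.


Lead time = queue + setup + processing + transit
= 6 + 3 + 7 + 5
= 21 hours


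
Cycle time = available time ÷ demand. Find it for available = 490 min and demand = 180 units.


Cycle time = available time / demand
= 490 / 180
= 2.72 min/unit


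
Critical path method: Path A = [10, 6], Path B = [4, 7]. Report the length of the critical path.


Path A: 10 + 6 = 16
Path B: 4 + 7 = 11
Critical path = longest = max(16, 11)
= 16 (Path A)


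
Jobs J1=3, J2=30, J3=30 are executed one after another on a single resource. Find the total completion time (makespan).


Sequential makespan: sum all processing times
= 3 + 30 + 30
= 63 time units


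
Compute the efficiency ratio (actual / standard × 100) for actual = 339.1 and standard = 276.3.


Efficiency = (actual / standard) × 100
= (339.1 / 276.3) × 100
= 122.7%


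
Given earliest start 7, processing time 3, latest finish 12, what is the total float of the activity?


EF = ES + duration = 7 + 3 = 10
LS = LF - duration = 12 - 3 = 9
Total Float = LF - EF = 12 - 10
(or LS - ES = 9 - 7)
= 2


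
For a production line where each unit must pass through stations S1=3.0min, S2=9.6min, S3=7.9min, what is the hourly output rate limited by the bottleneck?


Bottleneck = longest station time
Station times: [3.0, 9.6, 7.9]
Max = 9.6 min
Rate = 60 / 9.6
= 6.25 units/hour (bottleneck: 9.6min)


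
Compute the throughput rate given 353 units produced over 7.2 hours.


Throughput = units / time
= 353 / 7.2
= 49.0 units/hour


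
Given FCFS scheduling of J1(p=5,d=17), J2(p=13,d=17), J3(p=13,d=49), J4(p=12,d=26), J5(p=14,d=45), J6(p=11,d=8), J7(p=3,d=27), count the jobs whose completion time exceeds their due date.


Completion vs due date:
  J1: C=5, d=17 → on time
  J2: C=18, d=17 → TARDY
  J3: C=31, d=49 → on time
  J4: C=43, d=26 → TARDY
  J5: C=57, d=45 → TARDY
  J6: C=68, d=8 → TARDY
  J7: C=71, d=27 → TARDY
Tardy jobs: J2, J4, J5, J6, J7
Count = 5


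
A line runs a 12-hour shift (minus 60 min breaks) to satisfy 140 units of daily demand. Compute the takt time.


Available = 12×60 - 60 = 660 min
Takt time = 660 / 140
= 4.71 min/unit


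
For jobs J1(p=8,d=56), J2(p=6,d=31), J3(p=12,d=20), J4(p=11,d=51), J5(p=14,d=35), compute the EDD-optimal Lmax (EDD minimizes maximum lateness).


EDD order: J3 → J2 → J5 → J4 → J1
Completion and lateness:
  J3: C=12, d=20, L=12-20=-8
  J2: C=18, d=31, L=18-31=-13
  J5: C=32, d=35, L=32-35=-3
  J4: C=43, d=51, L=43-51=-8
  J1: C=51, d=56, L=51-56=-5
Lmax = max(-8, -13, -3, -8, -5)
= -3


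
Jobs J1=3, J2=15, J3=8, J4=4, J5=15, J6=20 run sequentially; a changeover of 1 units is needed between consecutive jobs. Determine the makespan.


Makespan = Σ processing + (n-1) × setup
= (3 + 15 + 8 + 4 + 15 + 20) + (6-1)×1
= 65 + 5
= 70 time units


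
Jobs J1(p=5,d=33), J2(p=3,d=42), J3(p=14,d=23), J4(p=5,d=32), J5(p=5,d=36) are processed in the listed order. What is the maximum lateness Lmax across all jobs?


Lateness per job (L = C - d):
  J1: C=5, d=33, L=-28
  J2: C=8, d=42, L=-34
  J3: C=22, d=23, L=-1
  J4: C=27, d=32, L=-5
  J5: C=32, d=36, L=-4
Lmax = max(-28, -34, -1, -5, -4)
= -1


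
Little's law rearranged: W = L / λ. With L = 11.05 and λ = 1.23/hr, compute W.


Little's law: L = λW → W = L / λ
= 11.05 / 1.23
= 8.98 hours


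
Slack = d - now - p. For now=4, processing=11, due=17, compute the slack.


Slack = due - current_time - processing
= 17 - 4 - 11
= 2


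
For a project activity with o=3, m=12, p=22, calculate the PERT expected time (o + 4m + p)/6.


te = (o + 4m + p) / 6
= (3 + 4×12 + 22) / 6
= (3 + 48 + 22) / 6
= 73 / 6
= 12.17


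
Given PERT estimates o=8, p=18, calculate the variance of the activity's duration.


σ² = ((p - o) / 6)² = (p - o)² / 36
= (18 - 8)² / 36
= 10² / 36
= 100 / 36
= 2.7778


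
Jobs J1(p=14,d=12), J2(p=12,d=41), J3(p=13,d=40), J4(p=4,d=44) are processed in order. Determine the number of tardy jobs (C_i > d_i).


Completion vs due date:
  J1: C=14, d=12 → TARDY
  J2: C=26, d=41 → on time
  J3: C=39, d=40 → on time
  J4: C=43, d=44 → on time
Tardy jobs: J1
Count = 1


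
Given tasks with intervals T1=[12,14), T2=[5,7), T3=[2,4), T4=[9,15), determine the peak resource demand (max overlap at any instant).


Check each time point for overlaps:
  t=12: 2 tasks active (T1, T4)
Max concurrent = 2


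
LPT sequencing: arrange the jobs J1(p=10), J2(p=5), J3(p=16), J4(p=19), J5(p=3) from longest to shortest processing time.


LPT: sort by longest processing time first
  J4: p=19
  J3: p=16
  J1: p=10
  J2: p=5
  J5: p=3
Order: J4 → J3 → J1 → J2 → J5


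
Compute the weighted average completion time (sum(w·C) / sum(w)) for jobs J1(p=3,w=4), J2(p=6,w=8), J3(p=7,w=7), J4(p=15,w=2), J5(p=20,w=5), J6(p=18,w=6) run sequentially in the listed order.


Completion times:
  J1: C=3, w×C=4×3=12
  J2: C=9, w×C=8×9=72
  J3: C=16, w×C=7×16=112
  J4: C=31, w×C=2×31=62
  J5: C=51, w×C=5×51=255
  J6: C=69, w×C=6×69=414
Sum w×C = 927
Sum w = 32
Weighted avg = 927/32
= 28.97


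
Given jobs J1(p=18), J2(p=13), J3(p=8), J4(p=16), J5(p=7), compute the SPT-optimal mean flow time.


SPT order: J5 → J3 → J2 → J4 → J1
Completion times:
  J5: C=7
  J3: C=15
  J2: C=28
  J4: C=44
  J1: C=62
Sum = 156, n = 5
Mean flow = 156/5
= 31.20


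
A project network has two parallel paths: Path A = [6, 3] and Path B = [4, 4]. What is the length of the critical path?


Path A: 6 + 3 = 9
Path B: 4 + 4 = 8
Critical path = longest = max(9, 8)
= 9 (Path A)


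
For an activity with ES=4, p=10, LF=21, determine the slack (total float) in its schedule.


EF = ES + duration = 4 + 10 = 14
LS = LF - duration = 21 - 10 = 11
Total Float = LF - EF = 21 - 14
(or LS - ES = 11 - 4)
= 7


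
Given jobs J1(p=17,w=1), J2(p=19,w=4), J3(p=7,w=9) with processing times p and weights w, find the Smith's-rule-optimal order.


WSPT (Smith's rule): sort by p/w ascending
  J3: p/w = 7/9 = 0.778
  J2: p/w = 19/4 = 4.750
  J1: p/w = 17/1 = 17.000
Order: J3 → J2 → J1


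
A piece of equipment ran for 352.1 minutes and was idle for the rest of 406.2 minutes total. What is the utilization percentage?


Utilization = busy / total × 100
= 352.1 / 406.2 × 100
= 86.7%


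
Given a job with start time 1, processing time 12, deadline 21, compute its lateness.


Completion = 1 + 12 = 13
Lateness = C - d = 13 - 21
= -8


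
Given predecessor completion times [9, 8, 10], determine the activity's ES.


ES = max of all predecessor completion times
Predecessors: [9, 8, 10]
ES = max(9, 8, 10)
= 10


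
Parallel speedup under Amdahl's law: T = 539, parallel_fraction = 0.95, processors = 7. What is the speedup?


Amdahl's law: T_p = T × ((1-p) + p/N)
= 539 × ((1-0.95) + 0.95/7)
= 539 × (0.05 + 0.1357)
= 539 × 0.1857
= 100.10
Speedup = 539/100.10
= 5.38×


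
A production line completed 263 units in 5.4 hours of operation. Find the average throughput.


Throughput = units / time
= 263 / 5.4
= 48.7 units/hour


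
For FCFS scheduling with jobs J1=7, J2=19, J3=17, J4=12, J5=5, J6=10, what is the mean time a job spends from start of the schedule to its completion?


Completion times:
  J1: completes at 7
  J2: completes at 26
  J3: completes at 43
  J4: completes at 55
  J5: completes at 60
  J6: completes at 70
Sum = 261
Average = 261/6
= 43.50


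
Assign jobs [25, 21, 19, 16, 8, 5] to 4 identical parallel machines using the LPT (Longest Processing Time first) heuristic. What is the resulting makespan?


Jobs (LPT sorted): [25, 21, 19, 16, 8, 5]
Machines: 4
  J=25 → Machine 1 (load: 0+25=25)
  J=21 → Machine 2 (load: 0+21=21)
  J=19 → Machine 3 (load: 0+19=19)
  J=16 → Machine 4 (load: 0+16=16)
  J=8 → Machine 4 (load: 16+8=24)
  J=5 → Machine 3 (load: 19+5=24)
Machine loads: [25, 21, 24, 24]
Makespan = max = 25 time units


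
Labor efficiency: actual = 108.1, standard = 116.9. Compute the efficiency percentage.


Efficiency = (actual / standard) × 100
= (108.1 / 116.9) × 100
= 92.5%


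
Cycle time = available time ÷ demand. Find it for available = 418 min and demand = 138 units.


Cycle time = available time / demand
= 418 / 138
= 3.03 min/unit


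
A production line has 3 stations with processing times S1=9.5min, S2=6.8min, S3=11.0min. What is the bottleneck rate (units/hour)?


Bottleneck = longest station time
Station times: [9.5, 6.8, 11.0]
Max = 11.0 min
Rate = 60 / 11.0
= 5.45 units/hour (bottleneck: 11.0min)


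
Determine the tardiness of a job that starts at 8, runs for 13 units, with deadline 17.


Completion = start + processing = 8 + 13 = 21
Tardiness = max(0, C - d) = max(0, 21 - 17)
= max(0, 4)
= 4


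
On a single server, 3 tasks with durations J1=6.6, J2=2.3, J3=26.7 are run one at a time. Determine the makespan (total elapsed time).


Sequential makespan: sum all processing times
= 6.6 + 2.3 + 26.7
= 35.6 time units


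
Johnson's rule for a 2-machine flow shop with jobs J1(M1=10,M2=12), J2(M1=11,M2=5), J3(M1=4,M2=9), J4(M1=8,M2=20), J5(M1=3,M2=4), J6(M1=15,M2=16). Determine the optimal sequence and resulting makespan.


Johnson's rule:
Group 1 (M1≤M2, sort by M1): ['J5', 'J3', 'J4', 'J1', 'J6']
Group 2 (M1>M2, sort desc M2): ['J2']
Sequence: J5 → J3 → J4 → J1 → J6 → J2
Makespan calculation:
  J5: M1 done=3, M2 done=7
  J3: M1 done=7, M2 done=16
  J4: M1 done=15, M2 done=36
  J1: M1 done=25, M2 done=48
  J6: M1 done=40, M2 done=64
  J2: M1 done=51, M2 done=69
= Sequence: J5 → J3 → J4 → J1 → J6 → J2, Makespan: 69


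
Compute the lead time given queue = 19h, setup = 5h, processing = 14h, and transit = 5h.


Lead time = queue + setup + processing + transit
= 19 + 5 + 14 + 5
= 43 hours


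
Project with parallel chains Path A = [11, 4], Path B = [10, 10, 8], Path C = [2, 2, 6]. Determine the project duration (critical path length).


Path A: 11 + 4 = 15
Path B: 10 + 10 + 8 = 28
Path C: 2 + 2 + 6 = 10
Critical path = longest = max(15, 28, 10)
= 28 (Path B)


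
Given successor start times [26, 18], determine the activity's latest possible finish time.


LF = min of all successor start times
Successors start at: [26, 18]
LF = min(26, 18)
= 18


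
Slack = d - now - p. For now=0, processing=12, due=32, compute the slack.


Slack = due - current_time - processing
= 32 - 0 - 12
= 20


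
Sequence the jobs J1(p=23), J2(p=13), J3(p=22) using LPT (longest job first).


LPT: sort by longest processing time first
  J1: p=23
  J3: p=22
  J2: p=13
Order: J1 → J3 → J2


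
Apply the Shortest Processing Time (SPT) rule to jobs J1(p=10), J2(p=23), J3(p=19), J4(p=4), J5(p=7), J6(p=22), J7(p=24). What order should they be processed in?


SPT: sort by shortest processing time
  J4: p=4
  J5: p=7
  J1: p=10
  J3: p=19
  J6: p=22
  J2: p=23
  J7: p=24
Order: J4 → J5 → J1 → J3 → J6 → J2 → J7


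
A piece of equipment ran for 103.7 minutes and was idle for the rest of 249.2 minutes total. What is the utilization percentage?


Utilization = busy / total × 100
= 103.7 / 249.2 × 100
= 41.6%


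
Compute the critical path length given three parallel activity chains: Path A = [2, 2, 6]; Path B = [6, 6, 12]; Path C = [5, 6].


Path A: 2 + 2 + 6 = 10
Path B: 6 + 6 + 12 = 24
Path C: 5 + 6 = 11
Critical path = longest = max(10, 24, 11)
= 24 (Path B)


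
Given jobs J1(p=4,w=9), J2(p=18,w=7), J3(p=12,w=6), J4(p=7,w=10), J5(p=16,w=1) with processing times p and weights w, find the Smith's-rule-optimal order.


WSPT (Smith's rule): sort by p/w ascending
  J1: p/w = 4/9 = 0.444
  J4: p/w = 7/10 = 0.700
  J3: p/w = 12/6 = 2.000
  J2: p/w = 18/7 = 2.571
  J5: p/w = 16/1 = 16.000
Order: J1 → J4 → J3 → J2 → J5


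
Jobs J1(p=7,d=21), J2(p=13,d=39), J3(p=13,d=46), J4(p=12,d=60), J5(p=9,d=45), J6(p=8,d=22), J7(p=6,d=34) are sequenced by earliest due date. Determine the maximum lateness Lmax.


EDD order: J1 → J6 → J7 → J2 → J5 → J3 → J4
Completion and lateness:
  J1: C=7, d=21, L=7-21=-14
  J6: C=15, d=22, L=15-22=-7
  J7: C=21, d=34, L=21-34=-13
  J2: C=34, d=39, L=34-39=-5
  J5: C=43, d=45, L=43-45=-2
  J3: C=56, d=46, L=56-46=10
  J4: C=68, d=60, L=68-60=8
Lmax = max(-14, -7, -13, -5, -2, 10, 8)
= 10


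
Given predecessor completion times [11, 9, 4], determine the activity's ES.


ES = max of all predecessor completion times
Predecessors: [11, 9, 4]
ES = max(11, 9, 4)
= 11


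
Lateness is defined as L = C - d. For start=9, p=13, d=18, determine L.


Completion = 9 + 13 = 22
Lateness = C - d = 22 - 18
= 4


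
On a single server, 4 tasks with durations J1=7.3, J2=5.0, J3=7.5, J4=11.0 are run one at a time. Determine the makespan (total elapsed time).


Sequential makespan: sum all processing times
= 7.3 + 5.0 + 7.5 + 11.0
= 30.8 time units


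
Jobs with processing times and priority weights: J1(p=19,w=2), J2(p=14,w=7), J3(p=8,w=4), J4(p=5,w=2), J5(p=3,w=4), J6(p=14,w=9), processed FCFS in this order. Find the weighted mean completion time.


Completion times:
  J1: C=19, w×C=2×19=38
  J2: C=33, w×C=7×33=231
  J3: C=41, w×C=4×41=164
  J4: C=46, w×C=2×46=92
  J5: C=49, w×C=4×49=196
  J6: C=63, w×C=9×63=567
Sum w×C = 1288
Sum w = 28
Weighted avg = 1288/28
= 46.00


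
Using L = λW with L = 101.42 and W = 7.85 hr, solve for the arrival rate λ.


Little's law: L = λW → λ = L / W
= 101.42 / 7.85
= 12.92 per hour


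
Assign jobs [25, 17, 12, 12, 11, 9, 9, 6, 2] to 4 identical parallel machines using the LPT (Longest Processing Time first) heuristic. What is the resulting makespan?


Jobs (LPT sorted): [25, 17, 12, 12, 11, 9, 9, 6, 2]
Machines: 4
  J=25 → Machine 1 (load: 0+25=25)
  J=17 → Machine 2 (load: 0+17=17)
  J=12 → Machine 3 (load: 0+12=12)
  J=12 → Machine 4 (load: 0+12=12)
  J=11 → Machine 3 (load: 12+11=23)
  J=9 → Machine 4 (load: 12+9=21)
  J=9 → Machine 2 (load: 17+9=26)
  J=6 → Machine 4 (load: 21+6=27)
  J=2 → Machine 3 (load: 23+2=25)
Machine loads: [25, 26, 25, 27]
Makespan = max = 27 time units


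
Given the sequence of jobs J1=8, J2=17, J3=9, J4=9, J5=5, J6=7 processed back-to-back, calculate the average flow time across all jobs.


Completion times:
  J1: completes at 8
  J2: completes at 25
  J3: completes at 34
  J4: completes at 43
  J5: completes at 48
  J6: completes at 55
Sum = 213
Average = 213/6
= 35.50


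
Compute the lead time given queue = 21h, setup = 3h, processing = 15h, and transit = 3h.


Lead time = queue + setup + processing + transit
= 21 + 3 + 15 + 3
= 42 hours


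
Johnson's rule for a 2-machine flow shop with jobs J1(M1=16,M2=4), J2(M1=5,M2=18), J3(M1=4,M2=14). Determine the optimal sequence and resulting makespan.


Johnson's rule:
Group 1 (M1≤M2, sort by M1): ['J3', 'J2']
Group 2 (M1>M2, sort desc M2): ['J1']
Sequence: J3 → J2 → J1
Makespan calculation:
  J3: M1 done=4, M2 done=18
  J2: M1 done=9, M2 done=36
  J1: M1 done=25, M2 done=40
= Sequence: J3 → J2 → J1, Makespan: 40


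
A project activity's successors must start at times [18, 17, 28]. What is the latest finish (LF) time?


LF = min of all successor start times
Successors start at: [18, 17, 28]
LF = min(18, 17, 28)
= 17


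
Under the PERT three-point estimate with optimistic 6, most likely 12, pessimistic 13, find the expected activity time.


te = (o + 4m + p) / 6
= (6 + 4×12 + 13) / 6
= (6 + 48 + 13) / 6
= 67 / 6
= 11.17


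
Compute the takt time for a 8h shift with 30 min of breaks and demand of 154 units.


Available = 8×60 - 30 = 450 min
Takt time = 450 / 154
= 2.92 min/unit


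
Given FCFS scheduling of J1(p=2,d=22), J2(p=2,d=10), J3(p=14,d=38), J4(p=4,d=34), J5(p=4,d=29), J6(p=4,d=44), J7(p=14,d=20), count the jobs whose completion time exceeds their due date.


Completion vs due date:
  J1: C=2, d=22 → on time
  J2: C=4, d=10 → on time
  J3: C=18, d=38 → on time
  J4: C=22, d=34 → on time
  J5: C=26, d=29 → on time
  J6: C=30, d=44 → on time
  J7: C=44, d=20 → TARDY
Tardy jobs: J7
Count = 1


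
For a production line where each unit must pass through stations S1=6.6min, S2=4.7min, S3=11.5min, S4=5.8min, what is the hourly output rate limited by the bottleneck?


Bottleneck = longest station time
Station times: [6.6, 4.7, 11.5, 5.8]
Max = 11.5 min
Rate = 60 / 11.5
= 5.22 units/hour (bottleneck: 11.5min)


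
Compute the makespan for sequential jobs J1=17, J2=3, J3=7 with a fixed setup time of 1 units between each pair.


Makespan = Σ processing + (n-1) × setup
= (17 + 3 + 7) + (3-1)×1
= 27 + 2
= 29 time units


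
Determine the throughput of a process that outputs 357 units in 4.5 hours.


Throughput = units / time
= 357 / 4.5
= 79.3 units/hour


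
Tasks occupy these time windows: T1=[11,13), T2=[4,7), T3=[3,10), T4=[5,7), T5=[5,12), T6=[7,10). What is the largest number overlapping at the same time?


Check each time point for overlaps:
  t=5: 4 tasks active (T2, T3, T4, T5)
Max concurrent = 4


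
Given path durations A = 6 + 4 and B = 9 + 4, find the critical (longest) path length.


Path A: 6 + 4 = 10
Path B: 9 + 4 = 13
Critical path = longest = max(10, 13)
= 13 (Path B)


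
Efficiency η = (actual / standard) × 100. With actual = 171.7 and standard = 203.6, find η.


Efficiency = (actual / standard) × 100
= (171.7 / 203.6) × 100
= 84.3%


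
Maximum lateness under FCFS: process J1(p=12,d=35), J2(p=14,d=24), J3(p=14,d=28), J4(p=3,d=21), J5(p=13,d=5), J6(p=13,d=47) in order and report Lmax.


Lateness per job (L = C - d):
  J1: C=12, d=35, L=-23
  J2: C=26, d=24, L=2
  J3: C=40, d=28, L=12
  J4: C=43, d=21, L=22
  J5: C=56, d=5, L=51
  J6: C=69, d=47, L=22
Lmax = max(-23, 2, 12, 22, 51, 22)
= 51


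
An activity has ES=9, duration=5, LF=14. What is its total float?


EF = ES + duration = 9 + 5 = 14
LS = LF - duration = 14 - 5 = 9
Total Float = LF - EF = 14 - 14
(or LS - ES = 9 - 9)
= 0


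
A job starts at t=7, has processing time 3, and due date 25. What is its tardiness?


Completion = start + processing = 7 + 3 = 10
Tardiness = max(0, C - d) = max(0, 10 - 25)
= max(0, -15)
= 0


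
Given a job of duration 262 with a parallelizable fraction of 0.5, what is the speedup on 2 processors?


Amdahl's law: T_p = T × ((1-p) + p/N)
= 262 × ((1-0.5) + 0.5/2)
= 262 × (0.50 + 0.2500)
= 262 × 0.7500
= 196.50
Speedup = 262/196.50
= 1.33×


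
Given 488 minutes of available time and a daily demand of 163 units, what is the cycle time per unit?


Cycle time = available time / demand
= 488 / 163
= 2.99 min/unit


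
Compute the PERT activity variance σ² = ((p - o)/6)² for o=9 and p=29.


σ² = ((p - o) / 6)² = (p - o)² / 36
= (29 - 9)² / 36
= 20² / 36
= 400 / 36
= 11.1111


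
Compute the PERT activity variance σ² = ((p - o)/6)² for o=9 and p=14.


σ² = ((p - o) / 6)² = (p - o)² / 36
= (14 - 9)² / 36
= 5² / 36
= 25 / 36
= 0.6944


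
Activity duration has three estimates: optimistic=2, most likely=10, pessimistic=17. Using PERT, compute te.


te = (o + 4m + p) / 6
= (2 + 4×10 + 17) / 6
= (2 + 40 + 17) / 6
= 59 / 6
= 9.83


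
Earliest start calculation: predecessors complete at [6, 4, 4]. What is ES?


ES = max of all predecessor completion times
Predecessors: [6, 4, 4]
ES = max(6, 4, 4)
= 6


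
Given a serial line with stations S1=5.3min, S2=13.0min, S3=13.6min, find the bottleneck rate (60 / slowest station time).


Bottleneck = longest station time
Station times: [5.3, 13.0, 13.6]
Max = 13.6 min
Rate = 60 / 13.6
= 4.41 units/hour (bottleneck: 13.6min)


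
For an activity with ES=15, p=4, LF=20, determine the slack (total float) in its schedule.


EF = ES + duration = 15 + 4 = 19
LS = LF - duration = 20 - 4 = 16
Total Float = LF - EF = 20 - 19
(or LS - ES = 16 - 15)
= 1


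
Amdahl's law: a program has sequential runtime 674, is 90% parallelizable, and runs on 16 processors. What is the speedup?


Amdahl's law: T_p = T × ((1-p) + p/N)
= 674 × ((1-0.9) + 0.9/16)
= 674 × (0.10 + 0.0563)
= 674 × 0.1562
= 105.31
Speedup = 674/105.31
= 6.40×
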